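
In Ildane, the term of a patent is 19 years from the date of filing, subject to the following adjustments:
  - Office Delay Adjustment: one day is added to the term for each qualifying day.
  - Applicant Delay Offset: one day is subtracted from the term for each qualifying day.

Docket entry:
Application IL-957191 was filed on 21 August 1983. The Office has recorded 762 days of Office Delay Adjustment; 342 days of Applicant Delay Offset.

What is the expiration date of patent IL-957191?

Base term: filing date + 19 years → 21 August 2002.
Office Delay Adjustment: +762 days → 21 September 2004.
Applicant Delay Offset: −342 days → 15 October 2003.

October 15, 2003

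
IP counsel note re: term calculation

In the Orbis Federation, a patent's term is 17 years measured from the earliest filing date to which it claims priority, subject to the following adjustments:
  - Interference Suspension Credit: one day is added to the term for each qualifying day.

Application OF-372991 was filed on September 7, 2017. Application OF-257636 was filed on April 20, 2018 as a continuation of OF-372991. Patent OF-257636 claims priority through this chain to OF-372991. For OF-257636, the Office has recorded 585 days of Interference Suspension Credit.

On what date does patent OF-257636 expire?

Earliest priority filing: 7 September 2017.
Base term: 7 September 2017 + 17 years → 7 September 2034.
Interference Suspension Credit: +585 days → 14 April 2036.

2036-04-14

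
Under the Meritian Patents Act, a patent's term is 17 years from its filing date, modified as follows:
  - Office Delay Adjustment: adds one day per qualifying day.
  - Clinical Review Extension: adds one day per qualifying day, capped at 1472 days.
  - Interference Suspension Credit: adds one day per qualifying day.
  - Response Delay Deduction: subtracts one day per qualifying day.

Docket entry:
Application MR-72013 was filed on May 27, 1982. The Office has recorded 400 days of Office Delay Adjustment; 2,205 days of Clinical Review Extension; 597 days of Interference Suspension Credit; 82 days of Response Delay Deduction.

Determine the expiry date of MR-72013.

Base term: filing date + 17 years → 27 May 1999.
Office Delay Adjustment: +400 days → 30 June 2000.
Clinical Review Extension: 2205 days claimed exceeds the 1472-day cap, so +1472 days → 11 July 2004.
Interference Suspension Credit: +597 days → 28 February 2006.
Response Delay Deduction: −82 days → 8 December 2005.

December 8, 2005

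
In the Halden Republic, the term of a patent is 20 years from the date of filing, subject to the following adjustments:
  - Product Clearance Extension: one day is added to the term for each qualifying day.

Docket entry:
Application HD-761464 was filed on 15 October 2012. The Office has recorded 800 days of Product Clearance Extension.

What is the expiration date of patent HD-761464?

December 24, 2034

Base term: filing date + 20 years → 15 October 2032.
Product Clearance Extension: +800 days → 24 December 2034.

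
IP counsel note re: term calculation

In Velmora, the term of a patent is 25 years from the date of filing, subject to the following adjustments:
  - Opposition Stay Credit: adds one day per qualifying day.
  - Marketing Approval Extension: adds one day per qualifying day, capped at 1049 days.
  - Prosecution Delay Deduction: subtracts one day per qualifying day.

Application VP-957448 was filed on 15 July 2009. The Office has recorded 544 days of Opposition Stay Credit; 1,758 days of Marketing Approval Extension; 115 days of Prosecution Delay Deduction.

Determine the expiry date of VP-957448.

Base term: filing date + 25 years → 15 July 2034.
Opposition Stay Credit: +544 days → 10 January 2036.
Marketing Approval Extension: 1758 days claimed exceeds the 1049-day cap, so +1049 days → 24 November 2038.
Prosecution Delay Deduction: −115 days → 1 August 2038.

2038-08-01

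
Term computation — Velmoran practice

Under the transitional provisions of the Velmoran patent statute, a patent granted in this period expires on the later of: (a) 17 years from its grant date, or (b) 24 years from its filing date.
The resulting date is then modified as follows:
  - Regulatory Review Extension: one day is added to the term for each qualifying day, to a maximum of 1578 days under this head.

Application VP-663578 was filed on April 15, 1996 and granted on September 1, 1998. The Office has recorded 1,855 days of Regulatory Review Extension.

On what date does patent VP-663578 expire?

(a) grant + 17 years → 1 September 2015.
(b) filing + 24 years → 15 April 2020.
Later of the two: 15 April 2020.
Regulatory Review Extension: 1855 days claimed exceeds the 1578-day cap, so +1578 days → 10 August 2024.

2024-08-10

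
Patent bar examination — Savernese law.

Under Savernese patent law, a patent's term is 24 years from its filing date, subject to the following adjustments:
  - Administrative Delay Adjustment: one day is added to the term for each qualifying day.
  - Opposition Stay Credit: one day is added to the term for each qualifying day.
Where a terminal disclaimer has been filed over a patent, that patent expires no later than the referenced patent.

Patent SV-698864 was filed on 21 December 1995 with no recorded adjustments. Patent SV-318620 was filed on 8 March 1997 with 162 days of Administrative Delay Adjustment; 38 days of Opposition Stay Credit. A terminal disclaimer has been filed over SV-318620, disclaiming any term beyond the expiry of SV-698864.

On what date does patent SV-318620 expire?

December 21, 2019

Natural term of SV-318620:
  Base: filing + 24 years → 8 March 2021.
  Administrative Delay Adjustment: +162 days → 17 August 2021.
  Opposition Stay Credit: +38 days → 24 September 2021.
Expiry of referenced patent SV-698864:
  Base: filing + 24 years → 21 December 2019.
Terminal disclaimer: SV-318620 expires on the earlier of 24 September 2021 and 21 December 2019.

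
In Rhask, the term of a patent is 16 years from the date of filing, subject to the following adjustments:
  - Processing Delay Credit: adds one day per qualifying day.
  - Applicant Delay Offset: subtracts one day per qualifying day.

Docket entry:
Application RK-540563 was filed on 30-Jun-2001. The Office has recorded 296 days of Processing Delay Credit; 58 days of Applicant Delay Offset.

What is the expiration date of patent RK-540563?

Base term: filing date + 16 years → 30 June 2017.
Processing Delay Credit: +296 days → 22 April 2018.
Applicant Delay Offset: −58 days → 23 February 2018.

February 23, 2018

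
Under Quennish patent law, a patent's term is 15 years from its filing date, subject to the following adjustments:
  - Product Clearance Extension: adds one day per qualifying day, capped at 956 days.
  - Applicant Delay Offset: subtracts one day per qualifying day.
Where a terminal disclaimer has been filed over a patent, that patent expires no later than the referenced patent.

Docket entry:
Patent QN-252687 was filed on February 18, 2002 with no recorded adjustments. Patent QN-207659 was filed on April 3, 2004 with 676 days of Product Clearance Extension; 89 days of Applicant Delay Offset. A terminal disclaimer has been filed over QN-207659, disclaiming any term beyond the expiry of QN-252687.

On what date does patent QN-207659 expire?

February 18, 2017

Natural term of QN-207659:
  Base: filing + 15 years → 3 April 2019.
  Product Clearance Extension: 676 days (within the 956-day cap) → +676 days → 7 February 2021.
  Applicant Delay Offset: −89 days → 10 November 2020.
Expiry of referenced patent QN-252687:
  Base: filing + 15 years → 18 February 2017.
Terminal disclaimer: QN-207659 expires on the earlier of 10 November 2020 and 18 February 2017.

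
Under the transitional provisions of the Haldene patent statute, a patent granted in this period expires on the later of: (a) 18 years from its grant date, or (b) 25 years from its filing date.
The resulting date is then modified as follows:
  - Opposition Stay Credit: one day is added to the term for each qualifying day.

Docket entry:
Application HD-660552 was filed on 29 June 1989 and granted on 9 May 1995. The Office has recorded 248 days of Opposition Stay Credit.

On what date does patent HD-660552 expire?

2015-03-04

(a) grant + 18 years → 9 May 2013.
(b) filing + 25 years → 29 June 2014.
Later of the two: 29 June 2014.
Opposition Stay Credit: +248 days → 4 March 2015.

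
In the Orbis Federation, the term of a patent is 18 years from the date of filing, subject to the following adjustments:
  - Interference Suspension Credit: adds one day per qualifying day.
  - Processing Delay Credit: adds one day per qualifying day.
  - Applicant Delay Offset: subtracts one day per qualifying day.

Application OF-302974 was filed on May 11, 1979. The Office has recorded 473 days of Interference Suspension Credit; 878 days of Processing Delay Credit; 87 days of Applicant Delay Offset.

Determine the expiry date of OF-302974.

Base term: filing date + 18 years → 11 May 1997.
Interference Suspension Credit: +473 days → 27 August 1998.
Processing Delay Credit: +878 days → 21 January 2001.
Applicant Delay Offset: −87 days → 26 October 2000.

October 26, 2000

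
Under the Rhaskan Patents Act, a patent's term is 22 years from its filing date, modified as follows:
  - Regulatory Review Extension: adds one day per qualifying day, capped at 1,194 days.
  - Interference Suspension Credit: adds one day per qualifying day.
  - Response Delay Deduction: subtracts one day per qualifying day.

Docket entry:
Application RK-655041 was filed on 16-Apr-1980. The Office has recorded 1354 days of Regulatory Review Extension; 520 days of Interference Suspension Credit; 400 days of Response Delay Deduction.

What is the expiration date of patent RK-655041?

Base term: filing date + 22 years → 16 April 2002.
Regulatory Review Extension: 1354 days claimed exceeds the 1194-day cap, so +1194 days → 23 July 2005.
Interference Suspension Credit: +520 days → 25 December 2006.
Response Delay Deduction: −400 days → 20 November 2005.

2005-11-20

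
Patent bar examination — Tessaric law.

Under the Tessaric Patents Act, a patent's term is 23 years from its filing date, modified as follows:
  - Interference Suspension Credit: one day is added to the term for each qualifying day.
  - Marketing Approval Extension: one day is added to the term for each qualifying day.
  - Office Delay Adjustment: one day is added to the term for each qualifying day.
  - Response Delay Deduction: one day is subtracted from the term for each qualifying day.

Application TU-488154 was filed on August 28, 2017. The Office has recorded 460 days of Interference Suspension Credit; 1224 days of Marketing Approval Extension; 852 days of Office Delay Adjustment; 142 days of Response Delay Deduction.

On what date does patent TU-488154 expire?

March 19, 2047

Base term: filing date + 23 years → 28 August 2040.
Interference Suspension Credit: +460 days → 1 December 2041.
Marketing Approval Extension: +1224 days → 8 April 2045.
Office Delay Adjustment: +852 days → 8 August 2047.
Response Delay Deduction: −142 days → 19 March 2047.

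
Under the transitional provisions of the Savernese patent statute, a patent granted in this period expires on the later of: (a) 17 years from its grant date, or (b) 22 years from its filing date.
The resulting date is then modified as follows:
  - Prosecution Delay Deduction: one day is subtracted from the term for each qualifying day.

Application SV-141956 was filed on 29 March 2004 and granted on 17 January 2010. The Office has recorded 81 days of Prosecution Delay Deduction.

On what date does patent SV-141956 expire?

(a) grant + 17 years → 17 January 2027.
(b) filing + 22 years → 29 March 2026.
Later of the two: 17 January 2027.
Prosecution Delay Deduction: −81 days → 28 October 2026.

2026-10-28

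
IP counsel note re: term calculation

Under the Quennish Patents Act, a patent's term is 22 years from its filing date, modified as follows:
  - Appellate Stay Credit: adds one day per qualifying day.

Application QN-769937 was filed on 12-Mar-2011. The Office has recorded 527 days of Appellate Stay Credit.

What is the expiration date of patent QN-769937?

Base term: filing date + 22 years → 12 March 2033.
Appellate Stay Credit: +527 days → 21 August 2034.

August 21, 2034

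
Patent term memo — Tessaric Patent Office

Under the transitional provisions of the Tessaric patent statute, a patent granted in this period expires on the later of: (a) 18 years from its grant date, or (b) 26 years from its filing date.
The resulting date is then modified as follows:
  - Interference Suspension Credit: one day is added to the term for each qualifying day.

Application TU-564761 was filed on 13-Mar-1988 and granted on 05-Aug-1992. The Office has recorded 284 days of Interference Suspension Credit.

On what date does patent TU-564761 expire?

(a) grant + 18 years → 5 August 2010.
(b) filing + 26 years → 13 March 2014.
Later of the two: 13 March 2014.
Interference Suspension Credit: +284 days → 22 December 2014.

2014-12-22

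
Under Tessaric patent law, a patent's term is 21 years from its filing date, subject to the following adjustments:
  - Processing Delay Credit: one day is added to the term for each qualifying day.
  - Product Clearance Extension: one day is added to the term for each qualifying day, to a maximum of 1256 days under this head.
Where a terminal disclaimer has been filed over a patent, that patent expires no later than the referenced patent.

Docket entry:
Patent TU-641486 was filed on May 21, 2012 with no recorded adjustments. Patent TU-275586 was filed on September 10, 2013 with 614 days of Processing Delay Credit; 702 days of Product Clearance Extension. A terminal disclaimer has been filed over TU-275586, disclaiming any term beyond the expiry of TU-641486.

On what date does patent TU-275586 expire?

Natural term of TU-275586:
  Base: filing + 21 years → 10 September 2034.
  Processing Delay Credit: +614 days → 16 May 2036.
  Product Clearance Extension: 702 days (within the 1256-day cap) → +702 days → 18 April 2038.
Expiry of referenced patent TU-641486:
  Base: filing + 21 years → 21 May 2033.
Terminal disclaimer: TU-275586 expires on the earlier of 18 April 2038 and 21 May 2033.

May 21, 2033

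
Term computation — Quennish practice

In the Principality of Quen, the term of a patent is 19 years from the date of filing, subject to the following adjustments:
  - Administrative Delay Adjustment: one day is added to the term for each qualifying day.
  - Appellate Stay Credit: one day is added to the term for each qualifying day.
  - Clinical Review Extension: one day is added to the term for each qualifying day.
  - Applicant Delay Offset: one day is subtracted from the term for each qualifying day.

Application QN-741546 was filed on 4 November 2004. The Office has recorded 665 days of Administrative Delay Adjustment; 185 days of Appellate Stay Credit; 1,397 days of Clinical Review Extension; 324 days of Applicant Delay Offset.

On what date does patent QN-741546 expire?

Base term: filing date + 19 years → 4 November 2023.
Administrative Delay Adjustment: +665 days → 30 August 2025.
Appellate Stay Credit: +185 days → 3 March 2026.
Clinical Review Extension: +1397 days → 29 December 2029.
Applicant Delay Offset: −324 days → 8 February 2029.

February 8, 2029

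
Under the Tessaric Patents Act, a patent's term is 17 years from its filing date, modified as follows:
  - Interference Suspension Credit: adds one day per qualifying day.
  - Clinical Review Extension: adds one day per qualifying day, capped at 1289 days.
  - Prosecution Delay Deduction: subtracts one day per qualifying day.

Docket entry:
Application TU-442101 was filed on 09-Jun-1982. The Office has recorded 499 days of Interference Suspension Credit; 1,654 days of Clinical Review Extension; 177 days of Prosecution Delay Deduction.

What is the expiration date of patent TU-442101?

2003-11-06

Base term: filing date + 17 years → 9 June 1999.
Interference Suspension Credit: +499 days → 20 October 2000.
Clinical Review Extension: 1654 days claimed exceeds the 1289-day cap, so +1289 days → 1 May 2004.
Prosecution Delay Deduction: −177 days → 6 November 2003.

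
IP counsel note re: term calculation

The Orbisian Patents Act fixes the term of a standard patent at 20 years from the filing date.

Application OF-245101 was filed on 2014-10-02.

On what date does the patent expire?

Filing date + 20 years → 2 October 2034.

2034-10-02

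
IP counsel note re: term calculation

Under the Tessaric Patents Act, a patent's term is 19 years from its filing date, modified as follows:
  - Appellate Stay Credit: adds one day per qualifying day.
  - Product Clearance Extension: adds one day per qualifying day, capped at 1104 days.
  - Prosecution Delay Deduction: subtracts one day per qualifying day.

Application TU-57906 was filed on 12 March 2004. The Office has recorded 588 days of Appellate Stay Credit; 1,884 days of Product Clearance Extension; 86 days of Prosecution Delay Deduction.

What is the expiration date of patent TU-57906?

Base term: filing date + 19 years → 12 March 2023.
Appellate Stay Credit: +588 days → 20 October 2024.
Product Clearance Extension: 1884 days claimed exceeds the 1104-day cap, so +1104 days → 29 October 2027.
Prosecution Delay Deduction: −86 days → 4 August 2027.

August 4, 2027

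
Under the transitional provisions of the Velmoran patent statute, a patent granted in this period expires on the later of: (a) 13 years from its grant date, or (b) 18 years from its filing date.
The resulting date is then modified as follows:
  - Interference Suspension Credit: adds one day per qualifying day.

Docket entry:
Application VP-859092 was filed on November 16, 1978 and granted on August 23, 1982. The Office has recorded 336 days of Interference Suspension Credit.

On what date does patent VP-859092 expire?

1997-10-18

(a) grant + 13 years → 23 August 1995.
(b) filing + 18 years → 16 November 1996.
Later of the two: 16 November 1996.
Interference Suspension Credit: +336 days → 18 October 1997.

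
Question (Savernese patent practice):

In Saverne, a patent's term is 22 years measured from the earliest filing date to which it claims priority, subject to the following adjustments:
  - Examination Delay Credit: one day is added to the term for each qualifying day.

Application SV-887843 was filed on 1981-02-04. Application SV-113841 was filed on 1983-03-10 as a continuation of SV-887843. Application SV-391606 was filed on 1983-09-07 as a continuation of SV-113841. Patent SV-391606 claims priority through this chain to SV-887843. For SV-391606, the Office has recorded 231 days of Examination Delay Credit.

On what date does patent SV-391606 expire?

2003-09-23

Earliest priority filing: 4 February 1981.
Base term: 4 February 1981 + 22 years → 4 February 2003.
Examination Delay Credit: +231 days → 23 September 2003.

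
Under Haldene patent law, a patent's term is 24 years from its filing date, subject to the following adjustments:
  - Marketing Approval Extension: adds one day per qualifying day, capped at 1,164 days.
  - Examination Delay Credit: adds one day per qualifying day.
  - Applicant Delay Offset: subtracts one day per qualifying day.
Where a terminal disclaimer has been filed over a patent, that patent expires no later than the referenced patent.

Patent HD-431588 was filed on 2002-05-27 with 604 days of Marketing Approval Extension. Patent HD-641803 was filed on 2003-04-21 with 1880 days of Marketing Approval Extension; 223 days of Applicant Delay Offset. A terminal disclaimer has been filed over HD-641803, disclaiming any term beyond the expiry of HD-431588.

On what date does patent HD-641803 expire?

2028-01-21

Natural term of HD-641803:
  Base: filing + 24 years → 21 April 2027.
  Marketing Approval Extension: 1880 days claimed exceeds the 1164-day cap, so +1164 days → 28 June 2030.
  Applicant Delay Offset: −223 days → 17 November 2029.
Expiry of referenced patent HD-431588:
  Base: filing + 24 years → 27 May 2026.
  Marketing Approval Extension: 604 days (within the 1164-day cap) → +604 days → 21 January 2028.
Terminal disclaimer: HD-641803 expires on the earlier of 17 November 2029 and 21 January 2028.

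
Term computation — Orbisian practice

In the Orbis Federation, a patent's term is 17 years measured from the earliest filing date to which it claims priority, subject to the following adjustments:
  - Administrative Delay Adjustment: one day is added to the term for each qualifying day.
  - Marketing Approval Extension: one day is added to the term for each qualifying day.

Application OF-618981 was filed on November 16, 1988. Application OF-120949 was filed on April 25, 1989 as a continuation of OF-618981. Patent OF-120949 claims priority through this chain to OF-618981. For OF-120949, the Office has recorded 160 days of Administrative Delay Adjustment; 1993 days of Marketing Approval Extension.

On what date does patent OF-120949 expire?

Earliest priority filing: 16 November 1988.
Base term: 16 November 1988 + 17 years → 16 November 2005.
Administrative Delay Adjustment: +160 days → 25 April 2006.
Marketing Approval Extension: +1993 days → 9 October 2011.

October 9, 2011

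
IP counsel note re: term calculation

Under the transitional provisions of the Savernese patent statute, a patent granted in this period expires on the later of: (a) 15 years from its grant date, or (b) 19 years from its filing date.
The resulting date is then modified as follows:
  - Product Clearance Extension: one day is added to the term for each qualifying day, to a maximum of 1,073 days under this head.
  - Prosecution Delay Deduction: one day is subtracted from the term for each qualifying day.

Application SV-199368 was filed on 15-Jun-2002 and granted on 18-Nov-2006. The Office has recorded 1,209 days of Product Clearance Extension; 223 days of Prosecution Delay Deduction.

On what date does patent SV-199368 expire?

March 17, 2024

(a) grant + 15 years → 18 November 2021.
(b) filing + 19 years → 15 June 2021.
Later of the two: 18 November 2021.
Product Clearance Extension: 1209 days claimed exceeds the 1073-day cap, so +1073 days → 26 October 2024.
Prosecution Delay Deduction: −223 days → 17 March 2024.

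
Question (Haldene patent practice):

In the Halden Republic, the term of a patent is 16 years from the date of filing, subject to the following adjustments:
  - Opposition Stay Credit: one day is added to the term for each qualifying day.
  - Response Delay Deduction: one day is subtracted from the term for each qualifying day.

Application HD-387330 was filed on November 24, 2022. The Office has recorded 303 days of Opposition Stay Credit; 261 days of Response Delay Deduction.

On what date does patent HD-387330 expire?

Base term: filing date + 16 years → 24 November 2038.
Opposition Stay Credit: +303 days → 23 September 2039.
Response Delay Deduction: −261 days → 5 January 2039.

January 5, 2039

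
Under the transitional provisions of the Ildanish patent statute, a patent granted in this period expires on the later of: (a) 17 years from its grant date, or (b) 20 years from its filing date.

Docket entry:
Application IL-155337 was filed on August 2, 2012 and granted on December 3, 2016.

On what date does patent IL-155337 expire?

December 3, 2033

(a) grant + 17 years → 3 December 2033.
(b) filing + 20 years → 2 August 2032.
Later of the two: 3 December 2033.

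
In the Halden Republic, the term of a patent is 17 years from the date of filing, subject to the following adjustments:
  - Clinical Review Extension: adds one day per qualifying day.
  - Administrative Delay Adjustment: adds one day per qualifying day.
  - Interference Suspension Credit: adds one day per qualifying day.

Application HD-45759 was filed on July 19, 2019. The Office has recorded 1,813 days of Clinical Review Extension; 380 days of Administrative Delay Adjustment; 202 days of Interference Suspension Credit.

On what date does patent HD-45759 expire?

February 8, 2043

Base term: filing date + 17 years → 19 July 2036.
Clinical Review Extension: +1813 days → 6 July 2041.
Administrative Delay Adjustment: +380 days → 21 July 2042.
Interference Suspension Credit: +202 days → 8 February 2043.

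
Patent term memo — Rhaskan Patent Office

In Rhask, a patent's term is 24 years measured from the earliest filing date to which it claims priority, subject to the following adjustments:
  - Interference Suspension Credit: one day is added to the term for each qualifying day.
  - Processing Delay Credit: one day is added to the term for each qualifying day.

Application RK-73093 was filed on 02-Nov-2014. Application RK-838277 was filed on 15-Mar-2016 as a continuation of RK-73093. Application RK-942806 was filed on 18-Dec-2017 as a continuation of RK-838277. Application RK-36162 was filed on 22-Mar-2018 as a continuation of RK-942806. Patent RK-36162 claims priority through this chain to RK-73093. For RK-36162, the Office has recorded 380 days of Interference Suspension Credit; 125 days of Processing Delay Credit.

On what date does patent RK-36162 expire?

March 21, 2040

Earliest priority filing: 2 November 2014.
Base term: 2 November 2014 + 24 years → 2 November 2038.
Interference Suspension Credit: +380 days → 17 November 2039.
Processing Delay Credit: +125 days → 21 March 2040.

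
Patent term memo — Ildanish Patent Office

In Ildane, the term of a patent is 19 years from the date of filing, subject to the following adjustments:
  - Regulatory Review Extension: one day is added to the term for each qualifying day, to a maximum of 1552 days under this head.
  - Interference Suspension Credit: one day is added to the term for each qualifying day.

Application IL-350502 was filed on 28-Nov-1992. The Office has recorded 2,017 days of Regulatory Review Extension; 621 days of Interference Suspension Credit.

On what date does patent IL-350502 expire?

Base term: filing date + 19 years → 28 November 2011.
Regulatory Review Extension: 2017 days claimed exceeds the 1552-day cap, so +1552 days → 27 February 2016.
Interference Suspension Credit: +621 days → 9 November 2017.

November 9, 2017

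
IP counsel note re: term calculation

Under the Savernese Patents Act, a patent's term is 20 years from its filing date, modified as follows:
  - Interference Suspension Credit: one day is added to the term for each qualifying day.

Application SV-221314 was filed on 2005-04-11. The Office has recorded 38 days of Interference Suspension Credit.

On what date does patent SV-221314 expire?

Base term: filing date + 20 years → 11 April 2025.
Interference Suspension Credit: +38 days → 19 May 2025.

2025-05-19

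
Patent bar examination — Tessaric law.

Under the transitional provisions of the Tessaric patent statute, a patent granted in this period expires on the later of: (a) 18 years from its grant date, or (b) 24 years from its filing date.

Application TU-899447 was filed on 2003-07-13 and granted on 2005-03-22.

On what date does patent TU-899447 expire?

July 13, 2027

(a) grant + 18 years → 22 March 2023.
(b) filing + 24 years → 13 July 2027.
Later of the two: 13 July 2027.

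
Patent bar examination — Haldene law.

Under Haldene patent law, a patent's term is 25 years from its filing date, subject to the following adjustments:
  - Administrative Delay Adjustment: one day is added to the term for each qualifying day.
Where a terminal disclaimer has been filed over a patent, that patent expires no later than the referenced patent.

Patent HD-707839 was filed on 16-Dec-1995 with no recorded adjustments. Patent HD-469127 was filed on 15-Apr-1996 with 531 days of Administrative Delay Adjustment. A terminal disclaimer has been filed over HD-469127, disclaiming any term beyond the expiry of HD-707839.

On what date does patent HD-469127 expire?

Natural term of HD-469127:
  Base: filing + 25 years → 15 April 2021.
  Administrative Delay Adjustment: +531 days → 28 September 2022.
Expiry of referenced patent HD-707839:
  Base: filing + 25 years → 16 December 2020.
Terminal disclaimer: HD-469127 expires on the earlier of 28 September 2022 and 16 December 2020.

December 16, 2020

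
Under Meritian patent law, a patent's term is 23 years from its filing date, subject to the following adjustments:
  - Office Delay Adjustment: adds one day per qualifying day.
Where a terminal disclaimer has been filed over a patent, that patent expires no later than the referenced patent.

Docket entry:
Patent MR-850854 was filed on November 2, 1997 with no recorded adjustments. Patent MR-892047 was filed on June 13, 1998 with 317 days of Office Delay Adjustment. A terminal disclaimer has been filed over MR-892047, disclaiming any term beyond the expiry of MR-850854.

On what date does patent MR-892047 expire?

Natural term of MR-892047:
  Base: filing + 23 years → 13 June 2021.
  Office Delay Adjustment: +317 days → 26 April 2022.
Expiry of referenced patent MR-850854:
  Base: filing + 23 years → 2 November 2020.
Terminal disclaimer: MR-892047 expires on the earlier of 26 April 2022 and 2 November 2020.

2020-11-02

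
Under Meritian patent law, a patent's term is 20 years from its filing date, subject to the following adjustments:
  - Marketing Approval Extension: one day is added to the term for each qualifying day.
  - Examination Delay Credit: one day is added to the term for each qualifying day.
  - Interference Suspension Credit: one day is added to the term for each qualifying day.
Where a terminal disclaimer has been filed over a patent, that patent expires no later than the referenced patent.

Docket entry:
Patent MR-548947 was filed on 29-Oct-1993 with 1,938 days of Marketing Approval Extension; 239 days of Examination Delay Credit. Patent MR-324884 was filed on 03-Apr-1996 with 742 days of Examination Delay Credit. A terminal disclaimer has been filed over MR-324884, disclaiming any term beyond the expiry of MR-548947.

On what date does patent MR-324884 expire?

April 15, 2018

Natural term of MR-324884:
  Base: filing + 20 years → 3 April 2016.
  Examination Delay Credit: +742 days → 15 April 2018.
Expiry of referenced patent MR-548947:
  Base: filing + 20 years → 29 October 2013.
  Marketing Approval Extension: +1938 days → 18 February 2019.
  Examination Delay Credit: +239 days → 15 October 2019.
Terminal disclaimer: MR-324884 expires on the earlier of 15 April 2018 and 15 October 2019.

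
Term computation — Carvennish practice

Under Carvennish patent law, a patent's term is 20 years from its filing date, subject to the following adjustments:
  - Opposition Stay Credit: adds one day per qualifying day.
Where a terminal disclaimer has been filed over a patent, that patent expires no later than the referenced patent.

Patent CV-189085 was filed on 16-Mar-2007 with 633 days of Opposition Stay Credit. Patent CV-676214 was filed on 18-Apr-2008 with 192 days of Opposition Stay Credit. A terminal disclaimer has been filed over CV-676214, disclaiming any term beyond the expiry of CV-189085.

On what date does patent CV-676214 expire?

2028-10-27

Natural term of CV-676214:
  Base: filing + 20 years → 18 April 2028.
  Opposition Stay Credit: +192 days → 27 October 2028.
Expiry of referenced patent CV-189085:
  Base: filing + 20 years → 16 March 2027.
  Opposition Stay Credit: +633 days → 8 December 2028.
Terminal disclaimer: CV-676214 expires on the earlier of 27 October 2028 and 8 December 2028.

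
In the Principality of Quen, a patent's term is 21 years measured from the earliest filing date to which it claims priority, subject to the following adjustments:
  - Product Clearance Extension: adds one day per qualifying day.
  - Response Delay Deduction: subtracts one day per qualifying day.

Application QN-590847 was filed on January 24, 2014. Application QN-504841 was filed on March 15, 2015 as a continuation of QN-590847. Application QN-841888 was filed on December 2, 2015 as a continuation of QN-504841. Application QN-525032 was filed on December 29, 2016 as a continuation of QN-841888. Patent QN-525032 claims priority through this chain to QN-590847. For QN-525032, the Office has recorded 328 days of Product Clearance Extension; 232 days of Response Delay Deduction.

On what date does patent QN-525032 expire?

April 30, 2035

Earliest priority filing: 24 January 2014.
Base term: 24 January 2014 + 21 years → 24 January 2035.
Product Clearance Extension: +328 days → 18 December 2035.
Response Delay Deduction: −232 days → 30 April 2035.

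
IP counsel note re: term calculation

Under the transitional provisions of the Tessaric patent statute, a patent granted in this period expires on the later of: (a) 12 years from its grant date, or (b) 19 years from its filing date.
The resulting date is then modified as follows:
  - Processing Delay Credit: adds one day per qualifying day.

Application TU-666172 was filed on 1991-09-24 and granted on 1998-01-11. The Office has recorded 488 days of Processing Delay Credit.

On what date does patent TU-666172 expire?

January 25, 2012

(a) grant + 12 years → 11 January 2010.
(b) filing + 19 years → 24 September 2010.
Later of the two: 24 September 2010.
Processing Delay Credit: +488 days → 25 January 2012.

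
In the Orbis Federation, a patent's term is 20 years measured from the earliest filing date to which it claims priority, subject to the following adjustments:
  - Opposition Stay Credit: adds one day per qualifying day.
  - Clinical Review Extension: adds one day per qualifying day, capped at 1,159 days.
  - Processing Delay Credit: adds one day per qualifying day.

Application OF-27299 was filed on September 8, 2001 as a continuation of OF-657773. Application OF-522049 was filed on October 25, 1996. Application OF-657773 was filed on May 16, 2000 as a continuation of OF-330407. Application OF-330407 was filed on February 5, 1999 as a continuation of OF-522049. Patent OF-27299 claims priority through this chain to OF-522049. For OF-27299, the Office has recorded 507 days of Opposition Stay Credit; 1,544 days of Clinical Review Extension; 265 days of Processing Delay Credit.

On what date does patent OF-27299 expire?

2022-02-07

Earliest priority filing: 25 October 1996.
Base term: 25 October 1996 + 20 years → 25 October 2016.
Opposition Stay Credit: +507 days → 16 March 2018.
Clinical Review Extension: 1544 days claimed exceeds the 1159-day cap, so +1159 days → 18 May 2021.
Processing Delay Credit: +265 days → 7 February 2022.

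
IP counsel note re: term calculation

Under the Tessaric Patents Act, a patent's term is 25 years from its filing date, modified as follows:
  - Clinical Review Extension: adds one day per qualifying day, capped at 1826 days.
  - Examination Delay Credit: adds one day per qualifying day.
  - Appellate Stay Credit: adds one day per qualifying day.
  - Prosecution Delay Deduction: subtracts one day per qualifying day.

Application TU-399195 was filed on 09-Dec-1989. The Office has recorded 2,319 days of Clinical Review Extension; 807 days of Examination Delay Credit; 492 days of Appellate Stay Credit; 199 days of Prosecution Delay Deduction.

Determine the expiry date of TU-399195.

Base term: filing date + 25 years → 9 December 2014.
Clinical Review Extension: 2319 days claimed exceeds the 1826-day cap, so +1826 days → 9 December 2019.
Examination Delay Credit: +807 days → 23 February 2022.
Appellate Stay Credit: +492 days → 30 June 2023.
Prosecution Delay Deduction: −199 days → 13 December 2022.

2022-12-13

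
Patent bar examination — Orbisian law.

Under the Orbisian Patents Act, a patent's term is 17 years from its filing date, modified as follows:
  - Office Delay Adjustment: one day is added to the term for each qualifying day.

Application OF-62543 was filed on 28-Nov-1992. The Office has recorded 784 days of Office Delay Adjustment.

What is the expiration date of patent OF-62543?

January 21, 2012

Base term: filing date + 17 years → 28 November 2009.
Office Delay Adjustment: +784 days → 21 January 2012.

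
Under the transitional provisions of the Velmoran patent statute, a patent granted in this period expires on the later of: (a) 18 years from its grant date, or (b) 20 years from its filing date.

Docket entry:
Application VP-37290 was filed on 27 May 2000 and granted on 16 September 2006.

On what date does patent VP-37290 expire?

September 16, 2024

(a) grant + 18 years → 16 September 2024.
(b) filing + 20 years → 27 May 2020.
Later of the two: 16 September 2024.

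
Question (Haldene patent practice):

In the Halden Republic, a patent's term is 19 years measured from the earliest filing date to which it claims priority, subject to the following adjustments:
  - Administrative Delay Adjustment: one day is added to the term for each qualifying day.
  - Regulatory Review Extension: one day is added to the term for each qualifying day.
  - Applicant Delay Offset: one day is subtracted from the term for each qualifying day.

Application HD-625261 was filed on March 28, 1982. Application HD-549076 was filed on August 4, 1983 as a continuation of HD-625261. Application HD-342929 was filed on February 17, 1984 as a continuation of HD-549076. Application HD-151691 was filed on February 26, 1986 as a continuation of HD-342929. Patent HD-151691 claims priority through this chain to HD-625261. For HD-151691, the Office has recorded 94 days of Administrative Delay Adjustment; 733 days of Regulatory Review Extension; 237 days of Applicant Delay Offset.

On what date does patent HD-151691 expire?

November 8, 2002

Earliest priority filing: 28 March 1982.
Base term: 28 March 1982 + 19 years → 28 March 2001.
Administrative Delay Adjustment: +94 days → 30 June 2001.
Regulatory Review Extension: +733 days → 3 July 2003.
Applicant Delay Offset: −237 days → 8 November 2002.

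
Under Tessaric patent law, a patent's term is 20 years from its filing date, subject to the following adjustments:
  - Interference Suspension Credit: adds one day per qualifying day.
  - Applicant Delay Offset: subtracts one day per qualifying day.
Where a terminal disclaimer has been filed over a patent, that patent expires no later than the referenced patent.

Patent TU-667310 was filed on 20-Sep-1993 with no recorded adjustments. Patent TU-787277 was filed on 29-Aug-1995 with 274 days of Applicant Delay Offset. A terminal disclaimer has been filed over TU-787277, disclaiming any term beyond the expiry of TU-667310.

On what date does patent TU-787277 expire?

Natural term of TU-787277:
  Base: filing + 20 years → 29 August 2015.
  Applicant Delay Offset: −274 days → 28 November 2014.
Expiry of referenced patent TU-667310:
  Base: filing + 20 years → 20 September 2013.
Terminal disclaimer: TU-787277 expires on the earlier of 28 November 2014 and 20 September 2013.

September 20, 2013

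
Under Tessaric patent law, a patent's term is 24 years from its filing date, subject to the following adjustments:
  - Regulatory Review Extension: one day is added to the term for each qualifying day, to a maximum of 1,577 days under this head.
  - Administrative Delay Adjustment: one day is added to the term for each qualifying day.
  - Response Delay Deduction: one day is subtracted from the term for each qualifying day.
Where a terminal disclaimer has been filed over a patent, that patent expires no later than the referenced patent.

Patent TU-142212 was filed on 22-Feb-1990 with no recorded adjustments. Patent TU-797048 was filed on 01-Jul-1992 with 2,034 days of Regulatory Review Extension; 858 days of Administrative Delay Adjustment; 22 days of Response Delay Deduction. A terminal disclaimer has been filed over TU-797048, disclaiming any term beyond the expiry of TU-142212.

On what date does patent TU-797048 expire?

February 22, 2014

Natural term of TU-797048:
  Base: filing + 24 years → 1 July 2016.
  Regulatory Review Extension: 2034 days claimed exceeds the 1577-day cap, so +1577 days → 25 October 2020.
  Administrative Delay Adjustment: +858 days → 2 March 2023.
  Response Delay Deduction: −22 days → 8 February 2023.
Expiry of referenced patent TU-142212:
  Base: filing + 24 years → 22 February 2014.
Terminal disclaimer: TU-797048 expires on the earlier of 8 February 2023 and 22 February 2014.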